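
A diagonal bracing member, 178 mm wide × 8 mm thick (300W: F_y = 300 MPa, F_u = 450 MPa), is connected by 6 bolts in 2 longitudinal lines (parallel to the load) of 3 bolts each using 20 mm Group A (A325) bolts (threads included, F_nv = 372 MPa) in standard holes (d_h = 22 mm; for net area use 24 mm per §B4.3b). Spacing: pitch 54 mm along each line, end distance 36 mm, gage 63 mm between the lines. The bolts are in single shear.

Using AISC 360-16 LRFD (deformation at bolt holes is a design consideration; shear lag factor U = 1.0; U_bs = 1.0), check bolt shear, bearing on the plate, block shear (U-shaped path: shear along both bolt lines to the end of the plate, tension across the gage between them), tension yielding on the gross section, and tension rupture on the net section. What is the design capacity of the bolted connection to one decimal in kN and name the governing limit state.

351.0 kN (net-section rupture governs)

Bolt shear: A_b = π(20)²/4 = 314.16 mm². φR_n = 0.75 × 372 × 314.16 × 6 × 1 = 525.9 kN.
Bearing (8 mm plate, F_u = 450 MPa): end bolts L_c = 36 − 22/2 = 25, R_n = min(1.2×25×8×450, 2.4×20×8×450) = 108 kN/bolt; interior L_c = 54 − 22 = 32, R_n = 138.24 kN/bolt. φR_n = 0.75 × (2×108 + 4×138.24) = 576.7 kN.
Block shear: shear path 2×[36+2×54] = 2×144 mm, A_gv = 2304, A_nv = 2×(144 − 2.5×24)×8 = 1344 mm²; tension across gage: (63 − 1×24)×8 = 312 mm². R_n = min(0.6×450×1344, 0.6×300×2304) + 1.0×450×312 = min(362.88, 414.72) + 140.4 = 503.28 kN. φR_n = 0.75 × 503.28 = 377.5 kN.
Tension yield (gross): A_g = 178×8 = 1424 mm². φR_n = 0.90 × 300 × 1424 = 384.5 kN.
Tension rupture (net): A_n = (178 − 2×24)×8 = 1040 mm² (U = 1.0, A_e = A_n). φR_n = 0.75 × 450 × 1040 = 351.0 kN.
Governing: min(525.9, 576.7, 377.5, 384.5, 351.0) = 351.0 kN → net-section rupture.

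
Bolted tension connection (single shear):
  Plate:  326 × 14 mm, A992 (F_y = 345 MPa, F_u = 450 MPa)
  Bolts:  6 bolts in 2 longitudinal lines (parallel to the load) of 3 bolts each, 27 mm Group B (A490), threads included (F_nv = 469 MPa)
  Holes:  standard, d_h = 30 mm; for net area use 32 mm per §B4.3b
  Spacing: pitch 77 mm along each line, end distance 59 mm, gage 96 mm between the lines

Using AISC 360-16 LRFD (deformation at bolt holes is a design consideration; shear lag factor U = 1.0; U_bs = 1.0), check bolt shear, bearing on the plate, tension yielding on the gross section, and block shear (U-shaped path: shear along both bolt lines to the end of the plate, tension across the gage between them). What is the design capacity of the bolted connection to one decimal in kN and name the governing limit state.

1056.5 kN (block shear governs)

Bolt shear: A_b = π(27)²/4 = 572.56 mm². φR_n = 0.75 × 469 × 572.56 × 6 × 1 = 1208.4 kN.
Bearing (14 mm plate, F_u = 450 MPa): end bolts L_c = 59 − 30/2 = 44, R_n = min(1.2×44×14×450, 2.4×27×14×450) = 332.64 kN/bolt; interior L_c = 77 − 30 = 47, R_n = 355.32 kN/bolt. φR_n = 0.75 × (2×332.64 + 4×355.32) = 1564.9 kN.
Tension yield (gross): A_g = 326×14 = 4564 mm². φR_n = 0.90 × 345 × 4564 = 1417.1 kN.
Block shear: shear path 2×[59+2×77] = 2×213 mm, A_gv = 5964, A_nv = 2×(213 − 2.5×32)×14 = 3724 mm²; tension across gage: (96 − 1×32)×14 = 896 mm². R_n = min(0.6×450×3724, 0.6×345×5964) + 1.0×450×896 = min(1005.5, 1234.5) + 403.2 = 1408.7 kN. φR_n = 0.75 × 1408.7 = 1056.5 kN.
Governing: min(1208.4, 1564.9, 1417.1, 1056.5) = 1056.5 kN → block shear.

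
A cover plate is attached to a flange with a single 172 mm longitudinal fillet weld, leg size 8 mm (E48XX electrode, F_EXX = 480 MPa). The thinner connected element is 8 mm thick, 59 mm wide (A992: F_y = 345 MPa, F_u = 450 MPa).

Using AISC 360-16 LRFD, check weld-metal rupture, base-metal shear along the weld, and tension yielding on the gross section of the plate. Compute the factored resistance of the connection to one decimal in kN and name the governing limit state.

146.6 kN (gross-section yield governs)

Weld metal: throat = 0.707×8 = 5.656 mm, L = 172 mm. φR_n = 0.75 × 0.6 × 480 × 5.656 × 172 = 210.1 kN.
Base metal shear (8 mm plate): yield φR_n = 1.0×0.6×345×8×172 = 284.8 kN; rupture φR_n = 0.75×0.6×450×8×172 = 278.6 kN; take 278.6 kN (rupture).
Tension yield (gross): A_g = 59×8 = 472 mm². φR_n = 0.90 × 345 × 472 = 146.6 kN.
Governing: min(210.1, 278.6, 146.6) = 146.6 kN → gross-section yield.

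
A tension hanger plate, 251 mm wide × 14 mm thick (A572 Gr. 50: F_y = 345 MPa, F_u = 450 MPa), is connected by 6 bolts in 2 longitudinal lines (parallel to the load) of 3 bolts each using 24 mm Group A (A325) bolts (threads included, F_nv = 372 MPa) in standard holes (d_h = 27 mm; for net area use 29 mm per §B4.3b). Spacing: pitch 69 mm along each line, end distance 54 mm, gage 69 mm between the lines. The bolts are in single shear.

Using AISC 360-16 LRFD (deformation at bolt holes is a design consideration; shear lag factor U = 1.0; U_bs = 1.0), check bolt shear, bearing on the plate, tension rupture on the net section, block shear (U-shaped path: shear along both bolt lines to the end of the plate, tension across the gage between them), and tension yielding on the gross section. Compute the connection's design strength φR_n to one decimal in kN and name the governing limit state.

757.3 kN (bolt shear governs)

Bolt shear: A_b = π(24)²/4 = 452.39 mm². φR_n = 0.75 × 372 × 452.39 × 6 × 1 = 757.3 kN.
Bearing (14 mm plate, F_u = 450 MPa): end bolts L_c = 54 − 27/2 = 40.5, R_n = min(1.2×40.5×14×450, 2.4×24×14×450) = 306.18 kN/bolt; interior L_c = 69 − 27 = 42, R_n = 317.52 kN/bolt. φR_n = 0.75 × (2×306.18 + 4×317.52) = 1411.8 kN.
Tension rupture (net): A_n = (251 − 2×29)×14 = 2702 mm² (U = 1.0, A_e = A_n). φR_n = 0.75 × 450 × 2702 = 911.9 kN.
Block shear: shear path 2×[54+2×69] = 2×192 mm, A_gv = 5376, A_nv = 2×(192 − 2.5×29)×14 = 3346 mm²; tension across gage: (69 − 1×29)×14 = 560 mm². R_n = min(0.6×450×3346, 0.6×345×5376) + 1.0×450×560 = min(903.42, 1112.8) + 252 = 1155.4 kN. φR_n = 0.75 × 1155.4 = 866.6 kN.
Tension yield (gross): A_g = 251×14 = 3514 mm². φR_n = 0.90 × 345 × 3514 = 1091.1 kN.
Governing: min(757.3, 1411.8, 911.9, 866.6, 1091.1) = 757.3 kN → bolt shear.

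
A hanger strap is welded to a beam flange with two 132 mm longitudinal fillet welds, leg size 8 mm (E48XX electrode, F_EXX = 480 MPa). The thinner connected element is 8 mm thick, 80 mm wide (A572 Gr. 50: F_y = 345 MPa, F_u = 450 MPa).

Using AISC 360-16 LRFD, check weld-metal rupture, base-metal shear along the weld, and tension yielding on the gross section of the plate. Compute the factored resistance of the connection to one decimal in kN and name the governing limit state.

Weld metal: throat = 0.707×8 = 5.656 mm, L = 2×132 = 264 mm. φR_n = 0.75 × 0.6 × 480 × 5.656 × 264 = 322.5 kN.
Base metal shear (8 mm plate): yield φR_n = 1.0×0.6×345×8×264 = 437.2 kN; rupture φR_n = 0.75×0.6×450×8×264 = 427.7 kN; take 427.7 kN (rupture).
Tension yield (gross): A_g = 80×8 = 640 mm². φR_n = 0.90 × 345 × 640 = 198.7 kN.
Governing: min(322.5, 427.7, 198.7) = 198.7 kN → gross-section yield.

198.7 kN (gross-section yield governs)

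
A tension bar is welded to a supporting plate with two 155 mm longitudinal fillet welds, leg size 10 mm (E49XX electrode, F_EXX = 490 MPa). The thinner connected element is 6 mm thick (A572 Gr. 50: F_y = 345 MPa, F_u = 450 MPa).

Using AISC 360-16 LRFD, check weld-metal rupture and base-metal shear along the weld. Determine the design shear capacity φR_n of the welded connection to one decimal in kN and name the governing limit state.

Weld metal: throat = 0.707×10 = 7.07 mm, L = 2×155 = 310 mm. φR_n = 0.75 × 0.6 × 490 × 7.07 × 310 = 483.3 kN.
Base metal shear (6 mm plate): yield φR_n = 1.0×0.6×345×6×310 = 385.0 kN; rupture φR_n = 0.75×0.6×450×6×310 = 376.7 kN; take 376.7 kN (rupture).
Governing: min(483.3, 376.7) = 376.7 kN → base-metal shear.

376.7 kN (base-metal shear governs)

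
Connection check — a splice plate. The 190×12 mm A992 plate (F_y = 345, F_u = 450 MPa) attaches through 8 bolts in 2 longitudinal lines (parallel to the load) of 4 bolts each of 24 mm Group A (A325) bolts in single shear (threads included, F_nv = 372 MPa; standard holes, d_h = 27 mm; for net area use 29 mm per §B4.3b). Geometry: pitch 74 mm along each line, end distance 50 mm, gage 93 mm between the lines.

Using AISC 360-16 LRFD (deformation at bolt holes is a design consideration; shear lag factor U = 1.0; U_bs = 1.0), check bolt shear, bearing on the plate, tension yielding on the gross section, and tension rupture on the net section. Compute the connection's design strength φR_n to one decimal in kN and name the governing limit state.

534.6 kN (net-section rupture governs)

Bolt shear: A_b = π(24)²/4 = 452.39 mm². φR_n = 0.75 × 372 × 452.39 × 8 × 1 = 1009.7 kN.
Bearing (12 mm plate, F_u = 450 MPa): end bolts L_c = 50 − 27/2 = 36.5, R_n = min(1.2×36.5×12×450, 2.4×24×12×450) = 236.52 kN/bolt; interior L_c = 74 − 27 = 47, R_n = 304.56 kN/bolt. φR_n = 0.75 × (2×236.52 + 6×304.56) = 1725.3 kN.
Tension yield (gross): A_g = 190×12 = 2280 mm². φR_n = 0.90 × 345 × 2280 = 707.9 kN.
Tension rupture (net): A_n = (190 − 2×29)×12 = 1584 mm² (U = 1.0, A_e = A_n). φR_n = 0.75 × 450 × 1584 = 534.6 kN.
Governing: min(1009.7, 1725.3, 707.9, 534.6) = 534.6 kN → net-section rupture.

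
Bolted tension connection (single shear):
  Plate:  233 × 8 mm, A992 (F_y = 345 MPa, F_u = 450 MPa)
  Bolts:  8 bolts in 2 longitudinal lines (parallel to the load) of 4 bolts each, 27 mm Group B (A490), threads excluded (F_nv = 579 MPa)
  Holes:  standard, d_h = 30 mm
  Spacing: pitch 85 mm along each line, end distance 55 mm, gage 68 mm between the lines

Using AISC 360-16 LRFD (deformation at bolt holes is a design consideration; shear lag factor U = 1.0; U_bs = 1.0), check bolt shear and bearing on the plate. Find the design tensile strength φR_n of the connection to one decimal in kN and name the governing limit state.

1309.0 kN (bearing governs)

Bolt shear: A_b = π(27)²/4 = 572.56 mm². φR_n = 0.75 × 579 × 572.56 × 8 × 1 = 1989.1 kN.
Bearing (8 mm plate, F_u = 450 MPa): end bolts L_c = 55 − 30/2 = 40, R_n = min(1.2×40×8×450, 2.4×27×8×450) = 172.8 kN/bolt; interior L_c = 85 − 30 = 55, R_n = 233.28 kN/bolt. φR_n = 0.75 × (2×172.8 + 6×233.28) = 1309.0 kN.
Governing: min(1989.1, 1309.0) = 1309.0 kN → bearing.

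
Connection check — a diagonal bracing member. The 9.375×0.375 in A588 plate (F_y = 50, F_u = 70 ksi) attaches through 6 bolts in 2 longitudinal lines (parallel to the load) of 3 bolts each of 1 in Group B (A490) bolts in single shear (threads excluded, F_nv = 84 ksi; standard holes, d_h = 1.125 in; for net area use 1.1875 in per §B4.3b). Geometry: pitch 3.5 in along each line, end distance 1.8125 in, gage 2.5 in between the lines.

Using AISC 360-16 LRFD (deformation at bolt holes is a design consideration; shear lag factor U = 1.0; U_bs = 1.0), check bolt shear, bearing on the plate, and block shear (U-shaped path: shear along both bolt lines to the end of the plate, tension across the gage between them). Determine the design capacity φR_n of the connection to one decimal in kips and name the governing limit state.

163.9 kips (block shear governs)

Bolt shear: A_b = π(1)²/4 = 0.7854 in². φR_n = 0.75 × 84 × 0.7854 × 6 × 1 = 296.9 kips.
Bearing (0.375 in plate, F_u = 70 ksi): end bolts L_c = 1.8125 − 1.125/2 = 1.25, R_n = min(1.2×1.25×0.375×70, 2.4×1×0.375×70) = 39.375 kips/bolt; interior L_c = 3.5 − 1.125 = 2.375, R_n = 63 kips/bolt. φR_n = 0.75 × (2×39.375 + 4×63) = 248.1 kips.
Block shear: shear path 2×[1.8125+2×3.5] = 2×8.8125 in, A_gv = 6.6094, A_nv = 2×(8.8125 − 2.5×1.1875)×0.375 = 4.3828 in²; tension across gage: (2.5 − 1×1.1875)×0.375 = 0.49219 in². R_n = min(0.6×70×4.3828, 0.6×50×6.6094) + 1.0×70×0.49219 = min(184.08, 198.28) + 34.453 = 218.53 kips. φR_n = 0.75 × 218.53 = 163.9 kips.
Governing: min(296.9, 248.1, 163.9) = 163.9 kips → block shear.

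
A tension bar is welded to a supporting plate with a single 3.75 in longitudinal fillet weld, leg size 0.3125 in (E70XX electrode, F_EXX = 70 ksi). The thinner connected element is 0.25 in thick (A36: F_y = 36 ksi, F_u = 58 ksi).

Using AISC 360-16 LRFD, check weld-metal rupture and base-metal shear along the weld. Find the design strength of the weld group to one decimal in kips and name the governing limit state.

Weld metal: throat = 0.707×0.3125 = 0.22094 in, L = 3.75 in. φR_n = 0.75 × 0.6 × 70 × 0.22094 × 3.75 = 26.1 kips.
Base metal shear (0.25 in plate): yield φR_n = 1.0×0.6×36×0.25×3.75 = 20.3 kips; rupture φR_n = 0.75×0.6×58×0.25×3.75 = 24.5 kips; take 20.3 kips (yield).
Governing: min(26.1, 20.3) = 20.3 kips → base-metal shear.

20.3 kips (base-metal shear governs)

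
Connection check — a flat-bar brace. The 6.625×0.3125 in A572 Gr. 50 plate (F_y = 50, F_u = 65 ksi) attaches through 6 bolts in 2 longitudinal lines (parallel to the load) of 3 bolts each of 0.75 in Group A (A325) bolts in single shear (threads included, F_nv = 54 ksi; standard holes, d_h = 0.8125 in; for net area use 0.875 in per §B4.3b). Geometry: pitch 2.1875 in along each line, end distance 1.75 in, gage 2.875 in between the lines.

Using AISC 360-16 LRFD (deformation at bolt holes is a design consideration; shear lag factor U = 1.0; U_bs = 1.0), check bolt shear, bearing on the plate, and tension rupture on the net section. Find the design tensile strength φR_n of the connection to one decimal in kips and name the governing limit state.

Bolt shear: A_b = π(0.75)²/4 = 0.44179 in². φR_n = 0.75 × 54 × 0.44179 × 6 × 1 = 107.4 kips.
Bearing (0.3125 in plate, F_u = 65 ksi): end bolts L_c = 1.75 − 0.8125/2 = 1.34375, R_n = min(1.2×1.34375×0.3125×65, 2.4×0.75×0.3125×65) = 32.754 kips/bolt; interior L_c = 2.1875 − 0.8125 = 1.375, R_n = 33.516 kips/bolt. φR_n = 0.75 × (2×32.754 + 4×33.516) = 149.7 kips.
Tension rupture (net): A_n = (6.625 − 2×0.875)×0.3125 = 1.5234 in² (U = 1.0, A_e = A_n). φR_n = 0.75 × 65 × 1.5234 = 74.3 kips.
Governing: min(107.4, 149.7, 74.3) = 74.3 kips → net-section rupture.

74.3 kips (net-section rupture governs)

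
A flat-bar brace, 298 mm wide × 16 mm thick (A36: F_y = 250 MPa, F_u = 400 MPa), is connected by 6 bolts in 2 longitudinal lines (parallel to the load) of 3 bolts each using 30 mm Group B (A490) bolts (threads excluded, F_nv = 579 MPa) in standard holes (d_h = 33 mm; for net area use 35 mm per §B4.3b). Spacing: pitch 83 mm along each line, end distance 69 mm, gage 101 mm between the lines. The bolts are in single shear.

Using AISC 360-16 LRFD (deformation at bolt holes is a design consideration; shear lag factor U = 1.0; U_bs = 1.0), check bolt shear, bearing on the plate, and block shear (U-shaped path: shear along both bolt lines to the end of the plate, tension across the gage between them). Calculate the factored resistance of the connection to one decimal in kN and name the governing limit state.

1162.8 kN (block shear governs)

Bolt shear: A_b = π(30)²/4 = 706.86 mm². φR_n = 0.75 × 579 × 706.86 × 6 × 1 = 1841.7 kN.
Bearing (16 mm plate, F_u = 400 MPa): end bolts L_c = 69 − 33/2 = 52.5, R_n = min(1.2×52.5×16×400, 2.4×30×16×400) = 403.2 kN/bolt; interior L_c = 83 − 33 = 50, R_n = 384 kN/bolt. φR_n = 0.75 × (2×403.2 + 4×384) = 1756.8 kN.
Block shear: shear path 2×[69+2×83] = 2×235 mm, A_gv = 7520, A_nv = 2×(235 − 2.5×35)×16 = 4720 mm²; tension across gage: (101 − 1×35)×16 = 1056 mm². R_n = min(0.6×400×4720, 0.6×250×7520) + 1.0×400×1056 = min(1132.8, 1128) + 422.4 = 1550.4 kN. φR_n = 0.75 × 1550.4 = 1162.8 kN.
Governing: min(1841.7, 1756.8, 1162.8) = 1162.8 kN → block shear.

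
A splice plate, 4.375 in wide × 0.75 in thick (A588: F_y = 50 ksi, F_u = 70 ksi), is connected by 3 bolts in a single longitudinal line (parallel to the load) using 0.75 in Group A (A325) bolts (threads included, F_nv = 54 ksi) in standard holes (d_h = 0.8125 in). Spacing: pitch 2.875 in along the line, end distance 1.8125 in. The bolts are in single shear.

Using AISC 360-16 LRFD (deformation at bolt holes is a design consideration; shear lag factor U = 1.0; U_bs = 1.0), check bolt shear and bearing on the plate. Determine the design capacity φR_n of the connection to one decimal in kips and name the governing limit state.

53.7 kips (bolt shear governs)

Bolt shear: A_b = π(0.75)²/4 = 0.44179 in². φR_n = 0.75 × 54 × 0.44179 × 3 × 1 = 53.7 kips.
Bearing (0.75 in plate, F_u = 70 ksi): end bolts L_c = 1.8125 − 0.8125/2 = 1.40625, R_n = min(1.2×1.40625×0.75×70, 2.4×0.75×0.75×70) = 88.594 kips/bolt; interior L_c = 2.875 − 0.8125 = 2.0625, R_n = 94.5 kips/bolt. φR_n = 0.75 × (1×88.594 + 2×94.5) = 208.2 kips.
Governing: min(53.7, 208.2) = 53.7 kips → bolt shear.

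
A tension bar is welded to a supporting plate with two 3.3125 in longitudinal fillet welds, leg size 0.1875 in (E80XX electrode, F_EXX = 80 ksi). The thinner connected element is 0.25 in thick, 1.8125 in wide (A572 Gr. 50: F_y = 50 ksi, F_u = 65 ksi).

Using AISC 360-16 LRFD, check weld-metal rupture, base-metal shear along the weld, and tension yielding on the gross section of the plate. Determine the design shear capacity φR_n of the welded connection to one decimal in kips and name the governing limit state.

20.4 kips (gross-section yield governs)

Weld metal: throat = 0.707×0.1875 = 0.13256 in, L = 2×3.3125 = 6.625 in. φR_n = 0.75 × 0.6 × 80 × 0.13256 × 6.625 = 31.6 kips.
Base metal shear (0.25 in plate): yield φR_n = 1.0×0.6×50×0.25×6.625 = 49.7 kips; rupture φR_n = 0.75×0.6×65×0.25×6.625 = 48.4 kips; take 48.4 kips (rupture).
Tension yield (gross): A_g = 1.8125×0.25 = 0.45313 in². φR_n = 0.90 × 50 × 0.45313 = 20.4 kips.
Governing: min(31.6, 48.4, 20.4) = 20.4 kips → gross-section yield.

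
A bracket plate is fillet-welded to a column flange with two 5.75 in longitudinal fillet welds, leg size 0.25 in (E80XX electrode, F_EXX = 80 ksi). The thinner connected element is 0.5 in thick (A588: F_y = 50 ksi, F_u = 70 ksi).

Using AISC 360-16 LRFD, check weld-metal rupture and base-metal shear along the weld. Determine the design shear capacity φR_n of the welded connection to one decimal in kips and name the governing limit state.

Weld metal: throat = 0.707×0.25 = 0.17675 in, L = 2×5.75 = 11.5 in. φR_n = 0.75 × 0.6 × 80 × 0.17675 × 11.5 = 73.2 kips.
Base metal shear (0.5 in plate): yield φR_n = 1.0×0.6×50×0.5×11.5 = 172.5 kips; rupture φR_n = 0.75×0.6×70×0.5×11.5 = 181.1 kips; take 172.5 kips (yield).
Governing: min(73.2, 172.5) = 73.2 kips → weld metal.

73.2 kips (weld metal governs)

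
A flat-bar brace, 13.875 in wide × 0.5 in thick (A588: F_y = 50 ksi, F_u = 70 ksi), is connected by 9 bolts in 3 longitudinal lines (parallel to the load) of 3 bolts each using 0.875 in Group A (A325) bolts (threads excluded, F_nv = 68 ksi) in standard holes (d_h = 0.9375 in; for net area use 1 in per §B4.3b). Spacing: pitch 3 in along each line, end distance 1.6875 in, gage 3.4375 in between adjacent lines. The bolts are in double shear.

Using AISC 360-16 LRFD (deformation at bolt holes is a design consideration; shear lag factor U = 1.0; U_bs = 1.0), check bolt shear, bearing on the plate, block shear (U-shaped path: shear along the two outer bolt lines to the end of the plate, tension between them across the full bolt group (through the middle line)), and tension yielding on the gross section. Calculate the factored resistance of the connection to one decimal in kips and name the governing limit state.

291.4 kips (block shear governs)

Bolt shear: A_b = π(0.875)²/4 = 0.60132 in². φR_n = 0.75 × 68 × 0.60132 × 9 × 2 = 552.0 kips.
Bearing (0.5 in plate, F_u = 70 ksi): end bolts L_c = 1.6875 − 0.9375/2 = 1.21875, R_n = min(1.2×1.21875×0.5×70, 2.4×0.875×0.5×70) = 51.188 kips/bolt; interior L_c = 3 − 0.9375 = 2.0625, R_n = 73.5 kips/bolt. φR_n = 0.75 × (3×51.188 + 6×73.5) = 445.9 kips.
Block shear: shear path 2×[1.6875+2×3] = 2×7.6875 in, A_gv = 7.6875, A_nv = 2×(7.6875 − 2.5×1)×0.5 = 5.1875 in²; tension across gage: (6.875 − 2×1)×0.5 = 2.4375 in². R_n = min(0.6×70×5.1875, 0.6×50×7.6875) + 1.0×70×2.4375 = min(217.88, 230.63) + 170.63 = 388.51 kips. φR_n = 0.75 × 388.51 = 291.4 kips.
Tension yield (gross): A_g = 13.875×0.5 = 6.9375 in². φR_n = 0.90 × 50 × 6.9375 = 312.2 kips.
Governing: min(552.0, 445.9, 291.4, 312.2) = 291.4 kips → block shear.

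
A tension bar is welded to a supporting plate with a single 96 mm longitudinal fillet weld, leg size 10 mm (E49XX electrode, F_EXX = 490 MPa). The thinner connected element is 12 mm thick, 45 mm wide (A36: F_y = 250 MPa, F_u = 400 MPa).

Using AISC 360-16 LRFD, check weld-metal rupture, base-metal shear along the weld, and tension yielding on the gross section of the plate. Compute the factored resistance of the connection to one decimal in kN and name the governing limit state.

Weld metal: throat = 0.707×10 = 7.07 mm, L = 96 mm. φR_n = 0.75 × 0.6 × 490 × 7.07 × 96 = 149.7 kN.
Base metal shear (12 mm plate): yield φR_n = 1.0×0.6×250×12×96 = 172.8 kN; rupture φR_n = 0.75×0.6×400×12×96 = 207.4 kN; take 172.8 kN (yield).
Tension yield (gross): A_g = 45×12 = 540 mm². φR_n = 0.90 × 250 × 540 = 121.5 kN.
Governing: min(149.7, 172.8, 121.5) = 121.5 kN → gross-section yield.

121.5 kN (gross-section yield governs)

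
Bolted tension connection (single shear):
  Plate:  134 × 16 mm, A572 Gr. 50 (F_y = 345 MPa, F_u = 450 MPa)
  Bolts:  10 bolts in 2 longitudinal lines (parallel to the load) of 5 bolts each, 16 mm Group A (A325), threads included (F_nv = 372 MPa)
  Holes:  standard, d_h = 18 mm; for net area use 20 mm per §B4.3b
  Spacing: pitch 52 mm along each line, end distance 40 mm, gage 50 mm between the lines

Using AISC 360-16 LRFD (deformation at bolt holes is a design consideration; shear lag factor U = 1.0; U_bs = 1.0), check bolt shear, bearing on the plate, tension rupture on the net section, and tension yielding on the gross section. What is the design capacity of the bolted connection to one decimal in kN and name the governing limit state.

Bolt shear: A_b = π(16)²/4 = 201.06 mm². φR_n = 0.75 × 372 × 201.06 × 10 × 1 = 561.0 kN.
Bearing (16 mm plate, F_u = 450 MPa): end bolts L_c = 40 − 18/2 = 31, R_n = min(1.2×31×16×450, 2.4×16×16×450) = 267.84 kN/bolt; interior L_c = 52 − 18 = 34, R_n = 276.48 kN/bolt. φR_n = 0.75 × (2×267.84 + 8×276.48) = 2060.6 kN.
Tension rupture (net): A_n = (134 − 2×20)×16 = 1504 mm² (U = 1.0, A_e = A_n). φR_n = 0.75 × 450 × 1504 = 507.6 kN.
Tension yield (gross): A_g = 134×16 = 2144 mm². φR_n = 0.90 × 345 × 2144 = 665.7 kN.
Governing: min(561.0, 2060.6, 507.6, 665.7) = 507.6 kN → net-section rupture.

507.6 kN (net-section rupture governs)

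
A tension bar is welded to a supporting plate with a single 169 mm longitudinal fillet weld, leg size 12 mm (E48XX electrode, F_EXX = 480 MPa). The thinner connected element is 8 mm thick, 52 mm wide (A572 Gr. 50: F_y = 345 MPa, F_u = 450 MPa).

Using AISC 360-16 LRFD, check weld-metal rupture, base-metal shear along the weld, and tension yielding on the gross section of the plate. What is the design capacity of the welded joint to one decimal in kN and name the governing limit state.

129.2 kN (gross-section yield governs)

Weld metal: throat = 0.707×12 = 8.484 mm, L = 169 mm. φR_n = 0.75 × 0.6 × 480 × 8.484 × 169 = 309.7 kN.
Base metal shear (8 mm plate): yield φR_n = 1.0×0.6×345×8×169 = 279.9 kN; rupture φR_n = 0.75×0.6×450×8×169 = 273.8 kN; take 273.8 kN (rupture).
Tension yield (gross): A_g = 52×8 = 416 mm². φR_n = 0.90 × 345 × 416 = 129.2 kN.
Governing: min(309.7, 273.8, 129.2) = 129.2 kN → gross-section yield.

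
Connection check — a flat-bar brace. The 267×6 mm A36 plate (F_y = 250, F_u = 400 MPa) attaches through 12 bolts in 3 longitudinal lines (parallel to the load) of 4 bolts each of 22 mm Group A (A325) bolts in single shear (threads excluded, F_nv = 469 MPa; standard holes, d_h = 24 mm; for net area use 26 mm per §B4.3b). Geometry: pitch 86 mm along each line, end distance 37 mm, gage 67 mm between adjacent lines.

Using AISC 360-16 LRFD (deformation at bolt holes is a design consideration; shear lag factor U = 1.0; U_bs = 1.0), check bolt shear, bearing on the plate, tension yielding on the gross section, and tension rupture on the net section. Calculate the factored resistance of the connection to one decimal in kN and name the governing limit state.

340.2 kN (net-section rupture governs)

Bolt shear: A_b = π(22)²/4 = 380.13 mm². φR_n = 0.75 × 469 × 380.13 × 12 × 1 = 1604.5 kN.
Bearing (6 mm plate, F_u = 400 MPa): end bolts L_c = 37 − 24/2 = 25, R_n = min(1.2×25×6×400, 2.4×22×6×400) = 72 kN/bolt; interior L_c = 86 − 24 = 62, R_n = 126.72 kN/bolt. φR_n = 0.75 × (3×72 + 9×126.72) = 1017.4 kN.
Tension yield (gross): A_g = 267×6 = 1602 mm². φR_n = 0.90 × 250 × 1602 = 360.5 kN.
Tension rupture (net): A_n = (267 − 3×26)×6 = 1134 mm² (U = 1.0, A_e = A_n). φR_n = 0.75 × 400 × 1134 = 340.2 kN.
Governing: min(1604.5, 1017.4, 360.5, 340.2) = 340.2 kN → net-section rupture.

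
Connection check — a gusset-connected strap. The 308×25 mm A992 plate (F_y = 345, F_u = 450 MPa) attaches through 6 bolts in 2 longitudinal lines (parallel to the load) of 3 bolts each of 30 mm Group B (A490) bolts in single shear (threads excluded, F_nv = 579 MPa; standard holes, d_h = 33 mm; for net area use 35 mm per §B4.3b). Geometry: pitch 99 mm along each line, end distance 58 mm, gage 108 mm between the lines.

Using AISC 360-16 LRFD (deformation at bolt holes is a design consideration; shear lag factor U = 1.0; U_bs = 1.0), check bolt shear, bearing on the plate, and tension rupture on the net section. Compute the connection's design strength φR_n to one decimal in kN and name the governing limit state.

Bolt shear: A_b = π(30)²/4 = 706.86 mm². φR_n = 0.75 × 579 × 706.86 × 6 × 1 = 1841.7 kN.
Bearing (25 mm plate, F_u = 450 MPa): end bolts L_c = 58 − 33/2 = 41.5, R_n = min(1.2×41.5×25×450, 2.4×30×25×450) = 560.25 kN/bolt; interior L_c = 99 − 33 = 66, R_n = 810 kN/bolt. φR_n = 0.75 × (2×560.25 + 4×810) = 3270.4 kN.
Tension rupture (net): A_n = (308 − 2×35)×25 = 5950 mm² (U = 1.0, A_e = A_n). φR_n = 0.75 × 450 × 5950 = 2008.1 kN.
Governing: min(1841.7, 3270.4, 2008.1) = 1841.7 kN → bolt shear.

1841.7 kN (bolt shear governs)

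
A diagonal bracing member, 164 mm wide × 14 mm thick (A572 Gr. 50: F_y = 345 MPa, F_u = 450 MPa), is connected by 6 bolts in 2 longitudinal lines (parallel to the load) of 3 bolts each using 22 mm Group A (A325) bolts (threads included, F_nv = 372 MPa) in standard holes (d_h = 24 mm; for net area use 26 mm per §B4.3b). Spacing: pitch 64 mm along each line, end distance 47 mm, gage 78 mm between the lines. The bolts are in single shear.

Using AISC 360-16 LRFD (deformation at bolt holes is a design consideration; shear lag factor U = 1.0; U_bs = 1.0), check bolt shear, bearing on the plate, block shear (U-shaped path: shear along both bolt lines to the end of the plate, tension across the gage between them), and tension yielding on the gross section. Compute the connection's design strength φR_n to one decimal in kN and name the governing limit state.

636.3 kN (bolt shear governs)

Bolt shear: A_b = π(22)²/4 = 380.13 mm². φR_n = 0.75 × 372 × 380.13 × 6 × 1 = 636.3 kN.
Bearing (14 mm plate, F_u = 450 MPa): end bolts L_c = 47 − 24/2 = 35, R_n = min(1.2×35×14×450, 2.4×22×14×450) = 264.6 kN/bolt; interior L_c = 64 − 24 = 40, R_n = 302.4 kN/bolt. φR_n = 0.75 × (2×264.6 + 4×302.4) = 1304.1 kN.
Block shear: shear path 2×[47+2×64] = 2×175 mm, A_gv = 4900, A_nv = 2×(175 − 2.5×26)×14 = 3080 mm²; tension across gage: (78 − 1×26)×14 = 728 mm². R_n = min(0.6×450×3080, 0.6×345×4900) + 1.0×450×728 = min(831.6, 1014.3) + 327.6 = 1159.2 kN. φR_n = 0.75 × 1159.2 = 869.4 kN.
Tension yield (gross): A_g = 164×14 = 2296 mm². φR_n = 0.90 × 345 × 2296 = 712.9 kN.
Governing: min(636.3, 1304.1, 869.4, 712.9) = 636.3 kN → bolt shear.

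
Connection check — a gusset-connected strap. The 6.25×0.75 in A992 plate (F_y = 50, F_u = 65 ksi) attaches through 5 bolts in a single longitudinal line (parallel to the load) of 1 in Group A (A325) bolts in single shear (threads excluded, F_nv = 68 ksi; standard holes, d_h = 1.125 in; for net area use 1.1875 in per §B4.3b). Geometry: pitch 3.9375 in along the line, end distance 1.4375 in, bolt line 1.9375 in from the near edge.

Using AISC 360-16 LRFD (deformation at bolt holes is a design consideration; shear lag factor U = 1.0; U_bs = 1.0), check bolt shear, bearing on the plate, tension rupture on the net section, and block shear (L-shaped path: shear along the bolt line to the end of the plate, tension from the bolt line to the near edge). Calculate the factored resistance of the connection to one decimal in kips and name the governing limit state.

Bolt shear: A_b = π(1)²/4 = 0.7854 in². φR_n = 0.75 × 68 × 0.7854 × 5 × 1 = 200.3 kips.
Bearing (0.75 in plate, F_u = 65 ksi): end bolts L_c = 1.4375 − 1.125/2 = 0.875, R_n = min(1.2×0.875×0.75×65, 2.4×1×0.75×65) = 51.188 kips/bolt; interior L_c = 3.9375 − 1.125 = 2.8125, R_n = 117 kips/bolt. φR_n = 0.75 × (1×51.188 + 4×117) = 389.4 kips.
Tension rupture (net): A_n = (6.25 − 1×1.1875)×0.75 = 3.7969 in² (U = 1.0, A_e = A_n). φR_n = 0.75 × 65 × 3.7969 = 185.1 kips.
Block shear: shear path 1×[1.4375+4×3.9375] = 1×17.1875 in, A_gv = 12.891, A_nv = 1×(17.1875 − 4.5×1.1875)×0.75 = 8.8828 in²; tension to near edge: (1.9375 − 0.5×1.1875)×0.75 = 1.0078 in². R_n = min(0.6×65×8.8828, 0.6×50×12.891) + 1.0×65×1.0078 = min(346.43, 386.73) + 65.507 = 411.94 kips. φR_n = 0.75 × 411.94 = 309.0 kips.
Governing: min(200.3, 389.4, 185.1, 309.0) = 185.1 kips → net-section rupture.

185.1 kips (net-section rupture governs)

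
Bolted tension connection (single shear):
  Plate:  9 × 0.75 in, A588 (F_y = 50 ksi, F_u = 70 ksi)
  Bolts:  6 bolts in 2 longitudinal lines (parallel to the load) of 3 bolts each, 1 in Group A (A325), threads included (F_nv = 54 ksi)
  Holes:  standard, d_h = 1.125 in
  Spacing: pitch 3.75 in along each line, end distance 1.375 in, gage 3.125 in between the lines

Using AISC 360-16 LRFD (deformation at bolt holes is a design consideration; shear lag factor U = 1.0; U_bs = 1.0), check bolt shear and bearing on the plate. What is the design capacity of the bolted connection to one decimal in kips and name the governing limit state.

190.9 kips (bolt shear governs)

Bolt shear: A_b = π(1)²/4 = 0.7854 in². φR_n = 0.75 × 54 × 0.7854 × 6 × 1 = 190.9 kips.
Bearing (0.75 in plate, F_u = 70 ksi): end bolts L_c = 1.375 − 1.125/2 = 0.8125, R_n = min(1.2×0.8125×0.75×70, 2.4×1×0.75×70) = 51.188 kips/bolt; interior L_c = 3.75 − 1.125 = 2.625, R_n = 126 kips/bolt. φR_n = 0.75 × (2×51.188 + 4×126) = 454.8 kips.
Governing: min(190.9, 454.8) = 190.9 kips → bolt shear.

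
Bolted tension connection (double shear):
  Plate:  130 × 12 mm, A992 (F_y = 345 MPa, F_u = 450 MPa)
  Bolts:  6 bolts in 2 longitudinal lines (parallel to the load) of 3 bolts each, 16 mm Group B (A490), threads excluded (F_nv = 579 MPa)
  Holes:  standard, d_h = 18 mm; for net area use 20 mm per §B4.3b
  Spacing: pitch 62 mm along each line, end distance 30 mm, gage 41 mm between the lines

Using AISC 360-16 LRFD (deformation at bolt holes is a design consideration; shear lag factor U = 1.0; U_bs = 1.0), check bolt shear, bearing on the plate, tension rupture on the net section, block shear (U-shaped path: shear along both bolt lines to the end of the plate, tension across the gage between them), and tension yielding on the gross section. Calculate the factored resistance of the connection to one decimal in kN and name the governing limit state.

364.5 kN (net-section rupture governs)

Bolt shear: A_b = π(16)²/4 = 201.06 mm². φR_n = 0.75 × 579 × 201.06 × 6 × 2 = 1047.7 kN.
Bearing (12 mm plate, F_u = 450 MPa): end bolts L_c = 30 − 18/2 = 21, R_n = min(1.2×21×12×450, 2.4×16×12×450) = 136.08 kN/bolt; interior L_c = 62 − 18 = 44, R_n = 207.36 kN/bolt. φR_n = 0.75 × (2×136.08 + 4×207.36) = 826.2 kN.
Tension rupture (net): A_n = (130 − 2×20)×12 = 1080 mm² (U = 1.0, A_e = A_n). φR_n = 0.75 × 450 × 1080 = 364.5 kN.
Block shear: shear path 2×[30+2×62] = 2×154 mm, A_gv = 3696, A_nv = 2×(154 − 2.5×20)×12 = 2496 mm²; tension across gage: (41 − 1×20)×12 = 252 mm². R_n = min(0.6×450×2496, 0.6×345×3696) + 1.0×450×252 = min(673.92, 765.07) + 113.4 = 787.32 kN. φR_n = 0.75 × 787.32 = 590.5 kN.
Tension yield (gross): A_g = 130×12 = 1560 mm². φR_n = 0.90 × 345 × 1560 = 484.4 kN.
Governing: min(1047.7, 826.2, 364.5, 590.5, 484.4) = 364.5 kN → net-section rupture.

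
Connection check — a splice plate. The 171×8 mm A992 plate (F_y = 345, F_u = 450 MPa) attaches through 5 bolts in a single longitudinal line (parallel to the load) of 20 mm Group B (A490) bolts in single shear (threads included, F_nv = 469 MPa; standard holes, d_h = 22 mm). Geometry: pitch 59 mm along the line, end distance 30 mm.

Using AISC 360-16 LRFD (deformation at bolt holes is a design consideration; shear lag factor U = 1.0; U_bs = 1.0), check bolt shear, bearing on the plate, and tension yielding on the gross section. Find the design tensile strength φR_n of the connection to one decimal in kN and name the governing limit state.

Bolt shear: A_b = π(20)²/4 = 314.16 mm². φR_n = 0.75 × 469 × 314.16 × 5 × 1 = 552.5 kN.
Bearing (8 mm plate, F_u = 450 MPa): end bolts L_c = 30 − 22/2 = 19, R_n = min(1.2×19×8×450, 2.4×20×8×450) = 82.08 kN/bolt; interior L_c = 59 − 22 = 37, R_n = 159.84 kN/bolt. φR_n = 0.75 × (1×82.08 + 4×159.84) = 541.1 kN.
Tension yield (gross): A_g = 171×8 = 1368 mm². φR_n = 0.90 × 345 × 1368 = 424.8 kN.
Governing: min(552.5, 541.1, 424.8) = 424.8 kN → gross-section yield.

424.8 kN (gross-section yield governs)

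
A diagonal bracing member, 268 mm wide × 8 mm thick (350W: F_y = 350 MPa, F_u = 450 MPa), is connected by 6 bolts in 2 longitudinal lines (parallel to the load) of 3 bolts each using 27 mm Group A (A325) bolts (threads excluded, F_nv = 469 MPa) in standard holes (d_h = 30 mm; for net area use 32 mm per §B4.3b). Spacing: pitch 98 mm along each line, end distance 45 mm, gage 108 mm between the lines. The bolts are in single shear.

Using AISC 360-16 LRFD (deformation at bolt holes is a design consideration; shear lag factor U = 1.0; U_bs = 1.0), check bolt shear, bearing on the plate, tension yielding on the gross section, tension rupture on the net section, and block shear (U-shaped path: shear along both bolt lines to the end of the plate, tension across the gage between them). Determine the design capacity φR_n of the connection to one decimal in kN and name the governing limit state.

Bolt shear: A_b = π(27)²/4 = 572.56 mm². φR_n = 0.75 × 469 × 572.56 × 6 × 1 = 1208.4 kN.
Bearing (8 mm plate, F_u = 450 MPa): end bolts L_c = 45 − 30/2 = 30, R_n = min(1.2×30×8×450, 2.4×27×8×450) = 129.6 kN/bolt; interior L_c = 98 − 30 = 68, R_n = 233.28 kN/bolt. φR_n = 0.75 × (2×129.6 + 4×233.28) = 894.2 kN.
Tension yield (gross): A_g = 268×8 = 2144 mm². φR_n = 0.90 × 350 × 2144 = 675.4 kN.
Tension rupture (net): A_n = (268 − 2×32)×8 = 1632 mm² (U = 1.0, A_e = A_n). φR_n = 0.75 × 450 × 1632 = 550.8 kN.
Block shear: shear path 2×[45+2×98] = 2×241 mm, A_gv = 3856, A_nv = 2×(241 − 2.5×32)×8 = 2576 mm²; tension across gage: (108 − 1×32)×8 = 608 mm². R_n = min(0.6×450×2576, 0.6×350×3856) + 1.0×450×608 = min(695.52, 809.76) + 273.6 = 969.12 kN. φR_n = 0.75 × 969.12 = 726.8 kN.
Governing: min(1208.4, 894.2, 675.4, 550.8, 726.8) = 550.8 kN → net-section rupture.

550.8 kN (net-section rupture governs)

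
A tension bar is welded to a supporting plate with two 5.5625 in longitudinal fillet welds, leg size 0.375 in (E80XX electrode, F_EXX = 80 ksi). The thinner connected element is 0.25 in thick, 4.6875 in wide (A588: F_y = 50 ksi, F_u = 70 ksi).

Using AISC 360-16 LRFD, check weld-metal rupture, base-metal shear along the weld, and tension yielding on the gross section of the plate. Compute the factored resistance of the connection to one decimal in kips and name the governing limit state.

52.7 kips (gross-section yield governs)

Weld metal: throat = 0.707×0.375 = 0.26513 in, L = 2×5.5625 = 11.125 in. φR_n = 0.75 × 0.6 × 80 × 0.26513 × 11.125 = 106.2 kips.
Base metal shear (0.25 in plate): yield φR_n = 1.0×0.6×50×0.25×11.125 = 83.4 kips; rupture φR_n = 0.75×0.6×70×0.25×11.125 = 87.6 kips; take 83.4 kips (yield).
Tension yield (gross): A_g = 4.6875×0.25 = 1.1719 in². φR_n = 0.90 × 50 × 1.1719 = 52.7 kips.
Governing: min(106.2, 83.4, 52.7) = 52.7 kips → gross-section yield.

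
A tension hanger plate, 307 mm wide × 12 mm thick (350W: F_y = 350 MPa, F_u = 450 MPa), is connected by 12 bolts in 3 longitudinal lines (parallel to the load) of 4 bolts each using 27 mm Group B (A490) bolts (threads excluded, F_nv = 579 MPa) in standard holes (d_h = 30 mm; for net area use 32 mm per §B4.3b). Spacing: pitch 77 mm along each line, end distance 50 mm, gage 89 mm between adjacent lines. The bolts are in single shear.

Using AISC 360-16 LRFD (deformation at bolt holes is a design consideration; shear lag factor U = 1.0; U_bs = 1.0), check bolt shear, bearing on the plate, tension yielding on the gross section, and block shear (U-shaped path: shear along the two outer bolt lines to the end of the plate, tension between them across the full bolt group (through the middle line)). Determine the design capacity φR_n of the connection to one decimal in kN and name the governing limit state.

Bolt shear: A_b = π(27)²/4 = 572.56 mm². φR_n = 0.75 × 579 × 572.56 × 12 × 1 = 2983.6 kN.
Bearing (12 mm plate, F_u = 450 MPa): end bolts L_c = 50 − 30/2 = 35, R_n = min(1.2×35×12×450, 2.4×27×12×450) = 226.8 kN/bolt; interior L_c = 77 − 30 = 47, R_n = 304.56 kN/bolt. φR_n = 0.75 × (3×226.8 + 9×304.56) = 2566.1 kN.
Tension yield (gross): A_g = 307×12 = 3684 mm². φR_n = 0.90 × 350 × 3684 = 1160.5 kN.
Block shear: shear path 2×[50+3×77] = 2×281 mm, A_gv = 6744, A_nv = 2×(281 − 3.5×32)×12 = 4056 mm²; tension across gage: (178 − 2×32)×12 = 1368 mm². R_n = min(0.6×450×4056, 0.6×350×6744) + 1.0×450×1368 = min(1095.1, 1416.2) + 615.6 = 1710.7 kN. φR_n = 0.75 × 1710.7 = 1283.0 kN.
Governing: min(2983.6, 2566.1, 1160.5, 1283.0) = 1160.5 kN → gross-section yield.

1160.5 kN (gross-section yield governs)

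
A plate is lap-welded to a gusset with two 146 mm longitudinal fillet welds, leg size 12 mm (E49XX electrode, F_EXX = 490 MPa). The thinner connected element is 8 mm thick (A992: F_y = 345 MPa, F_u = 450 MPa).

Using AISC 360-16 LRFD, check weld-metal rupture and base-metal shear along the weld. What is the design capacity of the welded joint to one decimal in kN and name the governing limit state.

473.0 kN (base-metal shear governs)

Weld metal: throat = 0.707×12 = 8.484 mm, L = 2×146 = 292 mm. φR_n = 0.75 × 0.6 × 490 × 8.484 × 292 = 546.3 kN.
Base metal shear (8 mm plate): yield φR_n = 1.0×0.6×345×8×292 = 483.6 kN; rupture φR_n = 0.75×0.6×450×8×292 = 473.0 kN; take 473.0 kN (rupture).
Governing: min(546.3, 473.0) = 473.0 kN → base-metal shear.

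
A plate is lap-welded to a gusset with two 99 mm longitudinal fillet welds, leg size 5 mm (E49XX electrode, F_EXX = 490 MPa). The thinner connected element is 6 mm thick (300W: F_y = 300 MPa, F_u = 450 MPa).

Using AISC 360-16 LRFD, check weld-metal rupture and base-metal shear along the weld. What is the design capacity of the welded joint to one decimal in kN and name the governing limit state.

Weld metal: throat = 0.707×5 = 3.535 mm, L = 2×99 = 198 mm. φR_n = 0.75 × 0.6 × 490 × 3.535 × 198 = 154.3 kN.
Base metal shear (6 mm plate): yield φR_n = 1.0×0.6×300×6×198 = 213.8 kN; rupture φR_n = 0.75×0.6×450×6×198 = 240.6 kN; take 213.8 kN (yield).
Governing: min(154.3, 213.8) = 154.3 kN → weld metal.

154.3 kN (weld metal governs)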